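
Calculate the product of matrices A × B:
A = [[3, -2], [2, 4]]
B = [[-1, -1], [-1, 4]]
[[-1, -11], [-6, 14]]

Matrix multiplication:
C[0][0] = 3×-1 + -2×-1 = -1
C[0][1] = 3×-1 + -2×4 = -11
C[1][0] = 2×-1 + 4×-1 = -6
C[1][1] = 2×-1 + 4×4 = 14
Result: [[-1, -11], [-6, 14]]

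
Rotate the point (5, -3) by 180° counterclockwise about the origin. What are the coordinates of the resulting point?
(-5, 3)

Rotation matrix R(θ) = [[cos θ, -sin θ], [sin θ, cos θ]]; for θ = 180°:
R = [[-1, 0], [0, -1]]
Result: R × [5, -3]ᵀ = [-1·5 + (0)·-3, 0·5 + (-1)·-3]ᵀ = (-5, 3)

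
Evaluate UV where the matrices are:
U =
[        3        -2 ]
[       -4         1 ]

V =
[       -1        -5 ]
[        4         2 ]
UV =
[      -11       -19 ]
[        8        22 ]

Matrix multiplication: (UV)[i][j] = sum over k of U[i][k] * V[k][j].
  (UV)[0][0] = (3)*(-1) + (-2)*(4) = -11
  (UV)[0][1] = (3)*(-5) + (-2)*(2) = -19
  (UV)[1][0] = (-4)*(-1) + (1)*(4) = 8
  (UV)[1][1] = (-4)*(-5) + (1)*(2) = 22
UV =
[      -11       -19 ]
[        8        22 ]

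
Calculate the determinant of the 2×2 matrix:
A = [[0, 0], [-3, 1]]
0

For A = [[a, b], [c, d]], det(A) = a*d - b*c.
det(A) = (0)*(1) - (0)*(-3) = 0 - 0 = 0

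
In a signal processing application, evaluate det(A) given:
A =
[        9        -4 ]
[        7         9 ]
det(A) = 109

For a 2×2 matrix [[a, b], [c, d]], det = a*d - b*c.
det(A) = (9)*(9) - (-4)*(7) = 81 + 28 = 109.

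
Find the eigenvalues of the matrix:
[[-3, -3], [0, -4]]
λ = -4 and λ = -3

Characteristic equation: det(A - λI) = 0
λ² - (trace)λ + (det) = 0
λ² - (-7)λ + (12) = 0
λ² + 7λ + 12 = 0
Solving: λ = -4, -3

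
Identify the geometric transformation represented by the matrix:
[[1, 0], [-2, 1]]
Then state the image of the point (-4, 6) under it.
vertical shear with factor -2; image of (-4, 6) is (-4, 14)

The matrix [[1, 0], [k, 1]] sends (x, y) to (x, -2x + y), leaving the x-coordinate fixed: a vertical shear.
The matrix [[1, 0], [-2, 1]] represents: vertical shear with factor -2.
Applying it to (-4, 6): [1·-4 + 0·6, -2·-4 + 1·6] = (-4, 14).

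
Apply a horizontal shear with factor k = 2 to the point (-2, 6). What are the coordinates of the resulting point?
(10, 6)

Shear matrix for horizontal shear with factor k = 2:
[[1, 2], [0, 1]]
Result: (-2, 6) → (10, 6)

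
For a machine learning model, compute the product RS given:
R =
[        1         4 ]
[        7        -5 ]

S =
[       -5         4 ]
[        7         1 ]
RS =
[       23         8 ]
[      -70        23 ]

Matrix multiplication: (RS)[i][j] = sum over k of R[i][k] * S[k][j].
  (RS)[0][0] = (1)*(-5) + (4)*(7) = 23
  (RS)[0][1] = (1)*(4) + (4)*(1) = 8
  (RS)[1][0] = (7)*(-5) + (-5)*(7) = -70
  (RS)[1][1] = (7)*(4) + (-5)*(1) = 23
RS =
[       23         8 ]
[      -70        23 ]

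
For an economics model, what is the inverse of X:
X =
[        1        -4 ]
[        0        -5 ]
det(X) = -5
X⁻¹ =
[        1      -4/5 ]
[        0      -1/5 ]

For a 2×2 matrix X = [[a, b], [c, d]] with det(X) ≠ 0, X⁻¹ = (1/det(X)) * [[d, -b], [-c, a]].
det(X) = (1)*(-5) - (-4)*(0) = -5 - 0 = -5.
X⁻¹ = (1/-5) * [[-5, 4], [0, 1]].
Dividing each entry by -5 and reducing:
X⁻¹ =
[        1      -4/5 ]
[        0      -1/5 ]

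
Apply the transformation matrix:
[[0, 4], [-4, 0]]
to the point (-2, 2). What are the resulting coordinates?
(8, 8)

Matrix multiplication:
[[0, 4], [-4, 0]] × [-2, 2]ᵀ
= [0×-2 + 4×2, -4×-2 + 0×2]ᵀ
= [8.0000, 8.0000]ᵀ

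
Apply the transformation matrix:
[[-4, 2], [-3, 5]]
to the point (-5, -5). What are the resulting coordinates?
(10, -10)

Matrix multiplication:
[[-4, 2], [-3, 5]] × [-5, -5]ᵀ
= [-4×-5 + 2×-5, -3×-5 + 5×-5]ᵀ
= [10.0000, -10.0000]ᵀ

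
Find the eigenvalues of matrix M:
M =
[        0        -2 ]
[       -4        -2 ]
λ = -4, 2

Solve det(M - λI) = 0. For a 2×2 matrix the characteristic equation is λ² - (trace)λ + det = 0.
trace(M) = a + d = 0 - 2 = -2.
det(M) = a*d - b*c = (0)*(-2) - (-2)*(-4) = 0 - 8 = -8.
Characteristic equation: λ² - (-2)λ + (-8) = 0.
Discriminant = (-2)² - 4*(-8) = 4 + 32 = 36.
λ = (-2 ± √36) / 2 = (-2 ± 6) / 2 = -4, 2.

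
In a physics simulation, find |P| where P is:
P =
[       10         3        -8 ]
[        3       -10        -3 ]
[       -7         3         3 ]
det(P) = 314

Expand along row 0 (cofactor expansion): det(P) = a*(e*i - f*h) - b*(d*i - f*g) + c*(d*h - e*g), where the 3×3 is [[a, b, c], [d, e, f], [g, h, i]].
Minor M_00 = (-10)*(3) - (-3)*(3) = -30 + 9 = -21.
Minor M_01 = (3)*(3) - (-3)*(-7) = 9 - 21 = -12.
Minor M_02 = (3)*(3) - (-10)*(-7) = 9 - 70 = -61.
det(P) = (10)*(-21) - (3)*(-12) + (-8)*(-61) = -210 + 36 + 488 = 314.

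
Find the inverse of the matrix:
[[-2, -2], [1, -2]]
[[-1/3, 1/3], [-1/6, -1/3]]

For [[a,b],[c,d]], inverse = (1/det)·[[d,-b],[-c,a]]
det = -2·-2 - -2·1 = 6
Inverse = (1/6)·[[-2, 2], [-1, -2]]
        = [[-1/3, 1/3], [-1/6, -1/3]]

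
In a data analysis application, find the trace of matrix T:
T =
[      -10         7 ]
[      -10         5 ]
tr(T) = -10 + 5 = -5

The trace of a square matrix is the sum of its diagonal entries.
Diagonal entries of T: T[0][0] = -10, T[1][1] = 5.
tr(T) = -10 + 5 = -5.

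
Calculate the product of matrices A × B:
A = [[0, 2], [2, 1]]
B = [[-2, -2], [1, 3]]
[[2, 6], [-3, -1]]

Matrix multiplication:
C[0][0] = 0×-2 + 2×1 = 2
C[0][1] = 0×-2 + 2×3 = 6
C[1][0] = 2×-2 + 1×1 = -3
C[1][1] = 2×-2 + 1×3 = -1
Result: [[2, 6], [-3, -1]]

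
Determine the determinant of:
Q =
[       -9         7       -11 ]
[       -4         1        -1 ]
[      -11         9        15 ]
det(Q) = 556

Expand along row 0 (cofactor expansion): det(Q) = a*(e*i - f*h) - b*(d*i - f*g) + c*(d*h - e*g), where the 3×3 is [[a, b, c], [d, e, f], [g, h, i]].
Minor M_00 = (1)*(15) - (-1)*(9) = 15 + 9 = 24.
Minor M_01 = (-4)*(15) - (-1)*(-11) = -60 - 11 = -71.
Minor M_02 = (-4)*(9) - (1)*(-11) = -36 + 11 = -25.
det(Q) = (-9)*(24) - (7)*(-71) + (-11)*(-25) = -216 + 497 + 275 = 556.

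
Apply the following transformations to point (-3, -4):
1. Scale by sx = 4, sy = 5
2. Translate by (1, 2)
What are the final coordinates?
(-11, -18)

Step 1: Scale (-3, -4) by (sx, sy) = (4, 5) → (-12, -20)
Step 2: Translate by (1, 2) → (-11, -18)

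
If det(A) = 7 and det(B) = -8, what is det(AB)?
-56

Use the multiplicative property of determinants: det(AB) = det(A)*det(B).
det(AB) = (7)*(-8) = -56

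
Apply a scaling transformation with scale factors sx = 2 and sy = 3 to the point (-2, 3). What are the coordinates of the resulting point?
(-4, 9)

Scaling matrix:
[[2, 0], [0, 3]]
Result: (-2 × 2, 3 × 3) = (-4, 9)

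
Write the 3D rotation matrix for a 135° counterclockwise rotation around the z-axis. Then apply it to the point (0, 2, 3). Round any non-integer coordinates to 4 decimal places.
R = [[-√2/2, -√2/2, 0], [√2/2, -√2/2, 0], [0, 0, 1]]; R·(0, 2, 3) = (-1.4142, -1.4142, 3.0000)

Rotation matrix for 135° around z-axis:
cos(135°) = -√2/2, sin(135°) = √2/2
R = [[-√2/2, -√2/2, 0], [√2/2, -√2/2, 0], [0, 0, 1]]
Apply to (0, 2, 3): R·[0, 2, 3]ᵀ = (-1.4142, -1.4142, 3.0000)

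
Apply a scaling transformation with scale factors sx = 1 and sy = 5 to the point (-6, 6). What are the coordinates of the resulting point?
(-6, 30)

Scaling matrix:
[[1, 0], [0, 5]]
Result: (-6 × 1, 6 × 5) = (-6, 30)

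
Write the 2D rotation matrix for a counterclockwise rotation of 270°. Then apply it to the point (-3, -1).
R = [[0, 1], [-1, 0]]; R·(-3, -1) = (-1, 3)

Rotation matrix formula: R(θ) = [[cos θ, -sin θ], [sin θ, cos θ]]
For θ = 270°:
cos(270°) = 0
sin(270°) = -1
R = [[0, 1], [-1, 0]]
Apply to (-3, -1): [0·-3 + (1)·-1, -1·-3 + 0·-1] = (-1, 3)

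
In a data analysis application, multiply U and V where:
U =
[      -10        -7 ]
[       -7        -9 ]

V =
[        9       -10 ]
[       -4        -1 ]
UV =
[      -62       107 ]
[      -27        79 ]

Matrix multiplication: (UV)[i][j] = sum over k of U[i][k] * V[k][j].
  (UV)[0][0] = (-10)*(9) + (-7)*(-4) = -62
  (UV)[0][1] = (-10)*(-10) + (-7)*(-1) = 107
  (UV)[1][0] = (-7)*(9) + (-9)*(-4) = -27
  (UV)[1][1] = (-7)*(-10) + (-9)*(-1) = 79
UV =
[      -62       107 ]
[      -27        79 ]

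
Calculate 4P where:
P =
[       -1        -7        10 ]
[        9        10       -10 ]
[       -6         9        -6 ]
4P =
[       -4       -28        40 ]
[       36        40       -40 ]
[      -24        36       -24 ]

Scalar multiplication is elementwise: (4P)[i][j] = 4 * P[i][j].
  (4P)[0][0] = 4 * (-1) = -4
  (4P)[0][1] = 4 * (-7) = -28
  (4P)[0][2] = 4 * (10) = 40
  (4P)[1][0] = 4 * (9) = 36
  (4P)[1][1] = 4 * (10) = 40
  (4P)[1][2] = 4 * (-10) = -40
  (4P)[2][0] = 4 * (-6) = -24
  (4P)[2][1] = 4 * (9) = 36
  (4P)[2][2] = 4 * (-6) = -24
4P =
[       -4       -28        40 ]
[       36        40       -40 ]
[      -24        36       -24 ]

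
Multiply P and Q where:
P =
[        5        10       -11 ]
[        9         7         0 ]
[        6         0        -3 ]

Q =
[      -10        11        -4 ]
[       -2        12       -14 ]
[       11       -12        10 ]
PQ =
[     -191       307      -270 ]
[     -104       183      -134 ]
[      -93       102       -54 ]

Matrix multiplication: (PQ)[i][j] = sum over k of P[i][k] * Q[k][j].
  (PQ)[0][0] = (5)*(-10) + (10)*(-2) + (-11)*(11) = -191
  (PQ)[0][1] = (5)*(11) + (10)*(12) + (-11)*(-12) = 307
  (PQ)[0][2] = (5)*(-4) + (10)*(-14) + (-11)*(10) = -270
  (PQ)[1][0] = (9)*(-10) + (7)*(-2) + (0)*(11) = -104
  (PQ)[1][1] = (9)*(11) + (7)*(12) + (0)*(-12) = 183
  (PQ)[1][2] = (9)*(-4) + (7)*(-14) + (0)*(10) = -134
  (PQ)[2][0] = (6)*(-10) + (0)*(-2) + (-3)*(11) = -93
  (PQ)[2][1] = (6)*(11) + (0)*(12) + (-3)*(-12) = 102
  (PQ)[2][2] = (6)*(-4) + (0)*(-14) + (-3)*(10) = -54
PQ =
[     -191       307      -270 ]
[     -104       183      -134 ]
[      -93       102       -54 ]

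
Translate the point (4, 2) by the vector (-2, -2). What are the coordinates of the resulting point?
(2, 0)

Translation by (-2, -2):
x' = 4 + -2 = 2
y' = 2 + -2 = 0
Homogeneous matrix: [[1, 0, -2], [0, 1, -2], [0, 0, 1]]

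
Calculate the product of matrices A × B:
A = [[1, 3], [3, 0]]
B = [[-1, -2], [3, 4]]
[[8, 10], [-3, -6]]

Matrix multiplication:
C[0][0] = 1×-1 + 3×3 = 8
C[0][1] = 1×-2 + 3×4 = 10
C[1][0] = 3×-1 + 0×3 = -3
C[1][1] = 3×-2 + 0×4 = -6
Result: [[8, 10], [-3, -6]]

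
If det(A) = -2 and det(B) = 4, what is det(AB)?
-8

Use the multiplicative property of determinants: det(AB) = det(A)*det(B).
det(AB) = (-2)*(4) = -8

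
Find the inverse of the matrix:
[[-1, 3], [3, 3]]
[[-1/4, 1/4], [1/4, 1/12]]

For [[a,b],[c,d]], inverse = (1/det)·[[d,-b],[-c,a]]
det = -1·3 - 3·3 = -12
Inverse = (1/-12)·[[3, -3], [-3, -1]]
        = [[-1/4, 1/4], [1/4, 1/12]]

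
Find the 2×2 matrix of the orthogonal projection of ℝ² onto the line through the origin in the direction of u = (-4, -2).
[[4/5, 2/5], [2/5, 1/5]]

The orthogonal projection onto the line spanned by a nonzero vector u = (a, b) has matrix P = (u uᵀ) / (uᵀ u) = (1/(a² + b²)) · [[a², ab], [ab, b²]].
Here u = (-4, -2), so a² + b² = 16 + 4 = 20.
P = (1/20) · [[16, 8], [8, 4]] = [[4/5, 2/5], [2/5, 1/5]].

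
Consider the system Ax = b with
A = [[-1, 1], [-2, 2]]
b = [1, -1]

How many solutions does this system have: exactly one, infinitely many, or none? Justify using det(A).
No solution

det(A) = (-1)*(2) - (1)*(-2) = 0, so A is singular.
The column space of A is span(column 1) = span([-1, -2]).
b = [1, -1] is not a scalar multiple of column 1, so b ∉ column space and the system is inconsistent — no solution.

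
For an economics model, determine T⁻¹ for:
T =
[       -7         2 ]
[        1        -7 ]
det(T) = 47
T⁻¹ =
[    -7/47     -2/47 ]
[    -1/47     -7/47 ]

For a 2×2 matrix T = [[a, b], [c, d]] with det(T) ≠ 0, T⁻¹ = (1/det(T)) * [[d, -b], [-c, a]].
det(T) = (-7)*(-7) - (2)*(1) = 49 - 2 = 47.
T⁻¹ = (1/47) * [[-7, -2], [-1, -7]].
Dividing each entry by 47 and reducing:
T⁻¹ =
[    -7/47     -2/47 ]
[    -1/47     -7/47 ]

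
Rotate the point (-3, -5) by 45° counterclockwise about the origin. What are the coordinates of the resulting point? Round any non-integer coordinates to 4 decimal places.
(1.4142, -5.6569)

Rotation matrix R(θ) = [[cos θ, -sin θ], [sin θ, cos θ]]; for θ = 45°:
R = [[√2/2, -√2/2], [√2/2, √2/2]]
Result: R × [-3, -5]ᵀ = [√2/2·-3 + (-√2/2)·-5, √2/2·-3 + (√2/2)·-5]ᵀ = (1.4142, -5.6569)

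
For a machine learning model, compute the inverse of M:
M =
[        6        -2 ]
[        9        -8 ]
det(M) = -30
M⁻¹ =
[     4/15     -1/15 ]
[     3/10      -1/5 ]

For a 2×2 matrix M = [[a, b], [c, d]] with det(M) ≠ 0, M⁻¹ = (1/det(M)) * [[d, -b], [-c, a]].
det(M) = (6)*(-8) - (-2)*(9) = -48 + 18 = -30.
M⁻¹ = (1/-30) * [[-8, 2], [-9, 6]].
Dividing each entry by -30 and reducing:
M⁻¹ =
[     4/15     -1/15 ]
[     3/10      -1/5 ]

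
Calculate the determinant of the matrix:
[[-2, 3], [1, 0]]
-3

For a 2×2 matrix [[a, b], [c, d]], det = ad - bc
det = (-2)(0) - (3)(1) = 0 - 3 = -3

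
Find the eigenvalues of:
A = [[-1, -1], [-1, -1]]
λ = -2, 0

Solve det(A - λI) = 0. For a 2×2 matrix this is λ² - (trace)λ + det = 0.
trace(A) = -1 - 1 = -2.
det(A) = (-1)*(-1) - (-1)*(-1) = 1 - 1 = 0.
Characteristic equation: λ² - (-2)λ + (0) = 0.
Discriminant: (-2)² - 4*(0) = 4 - 0 = 4.
Roots: λ = (-2 ± √4) / 2 = -2, 0.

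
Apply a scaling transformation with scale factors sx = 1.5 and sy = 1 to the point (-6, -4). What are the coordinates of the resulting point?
(-9.0, -4)

Scaling matrix:
[[1.50, 0], [0, 1]]
Result: (-6 × 1.5, -4 × 1) = (-9.0, -4)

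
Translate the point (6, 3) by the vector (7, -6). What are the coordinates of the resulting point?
(13, -3)

Translation by (7, -6):
x' = 6 + 7 = 13
y' = 3 + -6 = -3
Homogeneous matrix: [[1, 0, 7], [0, 1, -6], [0, 0, 1]]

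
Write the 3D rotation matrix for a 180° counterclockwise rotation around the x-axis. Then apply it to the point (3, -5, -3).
R = [[1, 0, 0], [0, -1, 0], [0, 0, -1]]; R·(3, -5, -3) = (3, 5, 3)

Rotation matrix for 180° around x-axis:
cos(180°) = -1, sin(180°) = 0
R = [[1, 0, 0], [0, -1, 0], [0, 0, -1]]
Apply to (3, -5, -3): R·[3, -5, -3]ᵀ = (3, 5, 3)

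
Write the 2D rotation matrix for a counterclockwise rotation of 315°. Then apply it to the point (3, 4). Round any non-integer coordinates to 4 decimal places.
R = [[√2/2, √2/2], [-√2/2, √2/2]]; R·(3, 4) = (4.9497, 0.7071)

Rotation matrix formula: R(θ) = [[cos θ, -sin θ], [sin θ, cos θ]]
For θ = 315°:
cos(315°) = √2/2
sin(315°) = -√2/2
R = [[√2/2, √2/2], [-√2/2, √2/2]]
Apply to (3, 4): [√2/2·3 + (√2/2)·4, -√2/2·3 + √2/2·4] = (4.9497, 0.7071)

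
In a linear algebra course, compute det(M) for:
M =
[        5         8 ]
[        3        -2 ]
det(M) = -34

For a 2×2 matrix [[a, b], [c, d]], det = a*d - b*c.
det(M) = (5)*(-2) - (8)*(3) = -10 - 24 = -34.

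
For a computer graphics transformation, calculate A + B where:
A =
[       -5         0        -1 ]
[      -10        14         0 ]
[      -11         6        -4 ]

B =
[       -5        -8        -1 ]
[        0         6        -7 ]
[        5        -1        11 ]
A + B =
[      -10        -8        -2 ]
[      -10        20        -7 ]
[       -6         5         7 ]

Matrix addition is elementwise: (A+B)[i][j] = A[i][j] + B[i][j].
  (A+B)[0][0] = (-5) + (-5) = -10
  (A+B)[0][1] = (0) + (-8) = -8
  (A+B)[0][2] = (-1) + (-1) = -2
  (A+B)[1][0] = (-10) + (0) = -10
  (A+B)[1][1] = (14) + (6) = 20
  (A+B)[1][2] = (0) + (-7) = -7
  (A+B)[2][0] = (-11) + (5) = -6
  (A+B)[2][1] = (6) + (-1) = 5
  (A+B)[2][2] = (-4) + (11) = 7
A + B =
[      -10        -8        -2 ]
[      -10        20        -7 ]
[       -6         5         7 ]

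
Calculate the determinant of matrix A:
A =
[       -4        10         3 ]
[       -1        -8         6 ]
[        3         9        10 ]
det(A) = 861

Expand along row 0 (cofactor expansion): det(A) = a*(e*i - f*h) - b*(d*i - f*g) + c*(d*h - e*g), where the 3×3 is [[a, b, c], [d, e, f], [g, h, i]].
Minor M_00 = (-8)*(10) - (6)*(9) = -80 - 54 = -134.
Minor M_01 = (-1)*(10) - (6)*(3) = -10 - 18 = -28.
Minor M_02 = (-1)*(9) - (-8)*(3) = -9 + 24 = 15.
det(A) = (-4)*(-134) - (10)*(-28) + (3)*(15) = 536 + 280 + 45 = 861.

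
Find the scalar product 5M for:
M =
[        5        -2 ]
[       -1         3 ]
5M =
[       25       -10 ]
[       -5        15 ]

Scalar multiplication is elementwise: (5M)[i][j] = 5 * M[i][j].
  (5M)[0][0] = 5 * (5) = 25
  (5M)[0][1] = 5 * (-2) = -10
  (5M)[1][0] = 5 * (-1) = -5
  (5M)[1][1] = 5 * (3) = 15
5M =
[       25       -10 ]
[       -5        15 ]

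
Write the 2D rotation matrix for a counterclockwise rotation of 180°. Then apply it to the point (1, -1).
R = [[-1, 0], [0, -1]]; R·(1, -1) = (-1, 1)

Rotation matrix formula: R(θ) = [[cos θ, -sin θ], [sin θ, cos θ]]
For θ = 180°:
cos(180°) = -1
sin(180°) = 0
R = [[-1, 0], [0, -1]]
Apply to (1, -1): [-1·1 + (0)·-1, 0·1 + -1·-1] = (-1, 1)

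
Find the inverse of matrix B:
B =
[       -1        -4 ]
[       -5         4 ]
det(B) = -24
B⁻¹ =
[     -1/6      -1/6 ]
[    -5/24      1/24 ]

For a 2×2 matrix B = [[a, b], [c, d]] with det(B) ≠ 0, B⁻¹ = (1/det(B)) * [[d, -b], [-c, a]].
det(B) = (-1)*(4) - (-4)*(-5) = -4 - 20 = -24.
B⁻¹ = (1/-24) * [[4, 4], [5, -1]].
Dividing each entry by -24 and reducing:
B⁻¹ =
[     -1/6      -1/6 ]
[    -5/24      1/24 ]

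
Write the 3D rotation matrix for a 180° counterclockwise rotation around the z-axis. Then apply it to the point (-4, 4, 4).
R = [[-1, 0, 0], [0, -1, 0], [0, 0, 1]]; R·(-4, 4, 4) = (4, -4, 4)

Rotation matrix for 180° around z-axis:
cos(180°) = -1, sin(180°) = 0
R = [[-1, 0, 0], [0, -1, 0], [0, 0, 1]]
Apply to (-4, 4, 4): R·[-4, 4, 4]ᵀ = (4, -4, 4)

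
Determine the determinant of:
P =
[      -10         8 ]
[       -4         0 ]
det(P) = 32

For a 2×2 matrix [[a, b], [c, d]], det = a*d - b*c.
det(P) = (-10)*(0) - (8)*(-4) = 0 + 32 = 32.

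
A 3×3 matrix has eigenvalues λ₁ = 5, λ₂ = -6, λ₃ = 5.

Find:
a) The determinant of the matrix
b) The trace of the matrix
det = -150, trace = 4

Two standard eigenvalue identities:
- det(A) equals the product of the eigenvalues (counted with multiplicity).
- trace(A) equals the sum of the eigenvalues.
det(A) = (5)*(-6)*(5) = -150.
trace(A) = 5 - 6 + 5 = 4.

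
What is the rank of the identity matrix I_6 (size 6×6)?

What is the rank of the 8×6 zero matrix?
rank(I_6) = 6, rank(0) = 0

The identity I_6 has 6 columns that are the standard basis vectors e_1, …, e_6. These are linearly independent, so all 6 columns are pivots and rank(I_6) = 6.
The 8×6 zero matrix has every entry zero, so every row is the zero row and there are no pivots; rank(0) = 0.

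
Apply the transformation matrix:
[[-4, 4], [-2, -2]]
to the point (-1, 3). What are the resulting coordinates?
(16, -4)

Matrix multiplication:
[[-4, 4], [-2, -2]] × [-1, 3]ᵀ
= [-4×-1 + 4×3, -2×-1 + -2×3]ᵀ
= [16.0000, -4.0000]ᵀ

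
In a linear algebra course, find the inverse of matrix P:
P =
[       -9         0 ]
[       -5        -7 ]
det(P) = 63
P⁻¹ =
[     -1/9         0 ]
[     5/63      -1/7 ]

For a 2×2 matrix P = [[a, b], [c, d]] with det(P) ≠ 0, P⁻¹ = (1/det(P)) * [[d, -b], [-c, a]].
det(P) = (-9)*(-7) - (0)*(-5) = 63 - 0 = 63.
P⁻¹ = (1/63) * [[-7, 0], [5, -9]].
Dividing each entry by 63 and reducing:
P⁻¹ =
[     -1/9         0 ]
[     5/63      -1/7 ]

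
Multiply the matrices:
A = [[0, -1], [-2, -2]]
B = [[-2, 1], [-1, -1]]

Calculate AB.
[[1, 1], [6, 0]]

Each entry (i,j) of AB = sum over k of A[i][k]*B[k][j].
(AB)[0][0] = (0)*(-2) + (-1)*(-1) = 1
(AB)[0][1] = (0)*(1) + (-1)*(-1) = 1
(AB)[1][0] = (-2)*(-2) + (-2)*(-1) = 6
(AB)[1][1] = (-2)*(1) + (-2)*(-1) = 0
AB = [[1, 1], [6, 0]]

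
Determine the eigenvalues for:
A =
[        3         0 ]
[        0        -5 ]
λ = -5, 3

Solve det(A - λI) = 0. For a 2×2 matrix the characteristic equation is λ² - (trace)λ + det = 0.
trace(A) = a + d = 3 - 5 = -2.
det(A) = a*d - b*c = (3)*(-5) - (0)*(0) = -15 - 0 = -15.
Characteristic equation: λ² - (-2)λ + (-15) = 0.
Discriminant = (-2)² - 4*(-15) = 4 + 60 = 64.
λ = (-2 ± √64) / 2 = (-2 ± 8) / 2 = -5, 3.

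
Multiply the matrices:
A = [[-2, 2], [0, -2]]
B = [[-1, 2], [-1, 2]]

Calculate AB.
[[0, 0], [2, -4]]

Each entry (i,j) of AB = sum over k of A[i][k]*B[k][j].
(AB)[0][0] = (-2)*(-1) + (2)*(-1) = 0
(AB)[0][1] = (-2)*(2) + (2)*(2) = 0
(AB)[1][0] = (0)*(-1) + (-2)*(-1) = 2
(AB)[1][1] = (0)*(2) + (-2)*(2) = -4
AB = [[0, 0], [2, -4]]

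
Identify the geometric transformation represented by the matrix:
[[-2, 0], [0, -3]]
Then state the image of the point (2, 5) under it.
non-uniform scaling by (-2, -3); image of (2, 5) is (-4, -15)

This is diagonal with distinct entries, so it scales the x-axis by -2 and the y-axis by -3.
The matrix [[-2, 0], [0, -3]] represents: non-uniform scaling by (-2, -3).
Applying it to (2, 5): [-2·2 + 0·5, 0·2 + -3·5] = (-4, -15).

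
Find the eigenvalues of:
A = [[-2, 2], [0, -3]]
λ = -3, -2

Solve det(A - λI) = 0. For a 2×2 matrix this is λ² - (trace)λ + det = 0.
trace(A) = -2 - 3 = -5.
det(A) = (-2)*(-3) - (2)*(0) = 6 - 0 = 6.
Characteristic equation: λ² - (-5)λ + (6) = 0.
Discriminant: (-5)² - 4*(6) = 25 - 24 = 1.
Roots: λ = (-5 ± √1) / 2 = -3, -2.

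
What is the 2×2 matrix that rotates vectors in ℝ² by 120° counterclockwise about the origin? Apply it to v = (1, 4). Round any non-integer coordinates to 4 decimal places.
R = [[-1/2, -√3/2], [√3/2, -1/2]]; R·v = (-3.9641, -1.1340)

A counterclockwise rotation by angle θ in ℝ² has matrix R(θ) = [[cos θ, -sin θ], [sin θ, cos θ]].
For θ = 120°: cos θ = -1/2, sin θ = √3/2.
R(120°) = [[-1/2, -√3/2], [√3/2, -1/2]].
R·v = [-1/2·1 + (-√3/2)·4, √3/2·1 + -1/2·4] = (-3.9641, -1.1340).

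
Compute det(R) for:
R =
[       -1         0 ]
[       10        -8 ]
det(R) = 8

For a 2×2 matrix [[a, b], [c, d]], det = a*d - b*c.
det(R) = (-1)*(-8) - (0)*(10) = 8 - 0 = 8.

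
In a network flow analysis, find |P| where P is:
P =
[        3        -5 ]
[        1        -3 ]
det(P) = -4

For a 2×2 matrix [[a, b], [c, d]], det = a*d - b*c.
det(P) = (3)*(-3) - (-5)*(1) = -9 + 5 = -4.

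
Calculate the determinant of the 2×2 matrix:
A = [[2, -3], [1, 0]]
3

For A = [[a, b], [c, d]], det(A) = a*d - b*c.
det(A) = (2)*(0) - (-3)*(1) = 0 - -3 = 3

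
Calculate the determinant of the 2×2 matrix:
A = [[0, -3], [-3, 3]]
-9

For A = [[a, b], [c, d]], det(A) = a*d - b*c.
det(A) = (0)*(3) - (-3)*(-3) = 0 - 9 = -9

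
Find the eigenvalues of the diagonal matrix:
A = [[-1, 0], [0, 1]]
λ₁ = -1, λ₂ = 1

The characteristic polynomial of A is det(A - λI) = (-1 - λ)(1 - λ) = 0.
The roots are λ = -1 and λ = 1, so the eigenvalues are the diagonal entries.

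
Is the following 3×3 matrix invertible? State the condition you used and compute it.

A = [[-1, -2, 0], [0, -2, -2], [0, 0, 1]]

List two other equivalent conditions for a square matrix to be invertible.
Yes, invertible; det(A) = 2 ≠ 0. Equivalent conditions: rank(A) = 3; Ax = 0 has only the trivial solution; 0 is not an eigenvalue; the columns of A are linearly independent.

To check invertibility, compute det(A).
The given matrix is triangular, so det(A) equals the product of its diagonal entries = 2 ≠ 0.
Since det(A) ≠ 0, A is invertible.
Equivalent conditions for a square matrix A to be invertible:
- rank(A) = 3 (full rank).
- The homogeneous system Ax = 0 has only the trivial solution x = 0.
- 0 is not an eigenvalue of A.
- The columns (equivalently rows) of A are linearly independent.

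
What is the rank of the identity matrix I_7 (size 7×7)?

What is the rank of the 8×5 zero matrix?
rank(I_7) = 7, rank(0) = 0

The identity I_7 has 7 columns that are the standard basis vectors e_1, …, e_7. These are linearly independent, so all 7 columns are pivots and rank(I_7) = 7.
The 8×5 zero matrix has every entry zero, so every row is the zero row and there are no pivots; rank(0) = 0.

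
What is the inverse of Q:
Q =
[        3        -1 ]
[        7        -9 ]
det(Q) = -20
Q⁻¹ =
[     9/20     -1/20 ]
[     7/20     -3/20 ]

For a 2×2 matrix Q = [[a, b], [c, d]] with det(Q) ≠ 0, Q⁻¹ = (1/det(Q)) * [[d, -b], [-c, a]].
det(Q) = (3)*(-9) - (-1)*(7) = -27 + 7 = -20.
Q⁻¹ = (1/-20) * [[-9, 1], [-7, 3]].
Dividing each entry by -20 and reducing:
Q⁻¹ =
[     9/20     -1/20 ]
[     7/20     -3/20 ]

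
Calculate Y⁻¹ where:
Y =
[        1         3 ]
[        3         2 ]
det(Y) = -7
Y⁻¹ =
[     -2/7       3/7 ]
[      3/7      -1/7 ]

For a 2×2 matrix Y = [[a, b], [c, d]] with det(Y) ≠ 0, Y⁻¹ = (1/det(Y)) * [[d, -b], [-c, a]].
det(Y) = (1)*(2) - (3)*(3) = 2 - 9 = -7.
Y⁻¹ = (1/-7) * [[2, -3], [-3, 1]].
Dividing each entry by -7 and reducing:
Y⁻¹ =
[     -2/7       3/7 ]
[      3/7      -1/7 ]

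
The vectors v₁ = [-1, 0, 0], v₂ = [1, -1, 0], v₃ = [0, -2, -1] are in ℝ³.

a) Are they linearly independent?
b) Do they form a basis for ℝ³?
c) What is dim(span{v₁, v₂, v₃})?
Yes independent, yes basis, dim = 3

Stack v₁, v₂, v₃ as rows of a 3×3 matrix.
[[-1, 0, 0]; [1, -1, 0]; [0, -2, -1]] is already lower triangular with nonzero diagonal entries (-1, -1, -1), so its determinant is the product of the diagonal entries, det = (-1)·(-1)·(-1) = -1 ≠ 0, and the rows are linearly independent.
Three linearly independent vectors in ℝ³ form a basis for ℝ³, so dim(span{v₁,v₂,v₃}) = 3.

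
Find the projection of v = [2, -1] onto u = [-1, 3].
[1/2, -3/2]

The projection of v onto u is proj_u(v) = ((v·u) / (u·u)) · u.
v·u = (2)*(-1) + (-1)*(3) = -5.
u·u = (-1)*(-1) + (3)*(3) = 10.
coefficient = -5 / 10 = -1/2.
proj_u(v) = -1/2 · [-1, 3] = [1/2, -3/2].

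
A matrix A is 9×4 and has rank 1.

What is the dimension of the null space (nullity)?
3

The rank-nullity theorem for an m×n matrix states:
rank(A) + nullity(A) = n (the number of columns).
Here n = 4 and rank(A) = 1, so nullity(A) = 4 - 1 = 3.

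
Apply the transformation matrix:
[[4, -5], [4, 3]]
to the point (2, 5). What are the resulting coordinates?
(-17, 23)

Matrix multiplication:
[[4, -5], [4, 3]] × [2, 5]ᵀ
= [4×2 + -5×5, 4×2 + 3×5]ᵀ
= [-17.0000, 23.0000]ᵀ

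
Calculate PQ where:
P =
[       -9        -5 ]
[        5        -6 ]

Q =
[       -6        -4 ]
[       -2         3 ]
PQ =
[       64        21 ]
[      -18       -38 ]

Matrix multiplication: (PQ)[i][j] = sum over k of P[i][k] * Q[k][j].
  (PQ)[0][0] = (-9)*(-6) + (-5)*(-2) = 64
  (PQ)[0][1] = (-9)*(-4) + (-5)*(3) = 21
  (PQ)[1][0] = (5)*(-6) + (-6)*(-2) = -18
  (PQ)[1][1] = (5)*(-4) + (-6)*(3) = -38
PQ =
[       64        21 ]
[      -18       -38 ]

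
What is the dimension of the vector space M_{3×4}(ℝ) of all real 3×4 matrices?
Dimension = 12

A real 3×4 matrix is determined by its 3·4 = 12 independent entries.
A standard basis is {E_ij : 1 ≤ i ≤ 3, 1 ≤ j ≤ 4}, where E_ij has a 1 in position (i, j) and 0 elsewhere — there are 12 such matrices, and they are linearly independent and span M_{3×4}(ℝ).
Therefore dim(M_{3×4}(ℝ)) = 12.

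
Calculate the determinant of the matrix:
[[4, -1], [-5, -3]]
-17

For a 2×2 matrix [[a, b], [c, d]], det = ad - bc
det = (4)(-3) - (-1)(-5) = -12 - 5 = -17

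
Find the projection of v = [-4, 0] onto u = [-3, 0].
[-4, 0]

The projection of v onto u is proj_u(v) = ((v·u) / (u·u)) · u.
v·u = (-4)*(-3) + (0)*(0) = 12.
u·u = (-3)*(-3) + (0)*(0) = 9.
coefficient = 12 / 9 = 4/3.
proj_u(v) = 4/3 · [-3, 0] = [-4, 0].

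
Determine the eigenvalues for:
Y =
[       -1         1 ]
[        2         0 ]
λ = -2, 1

Solve det(Y - λI) = 0. For a 2×2 matrix the characteristic equation is λ² - (trace)λ + det = 0.
trace(Y) = a + d = -1 + 0 = -1.
det(Y) = a*d - b*c = (-1)*(0) - (1)*(2) = 0 - 2 = -2.
Characteristic equation: λ² - (-1)λ + (-2) = 0.
Discriminant = (-1)² - 4*(-2) = 1 + 8 = 9.
λ = (-1 ± √9) / 2 = (-1 ± 3) / 2 = -2, 1.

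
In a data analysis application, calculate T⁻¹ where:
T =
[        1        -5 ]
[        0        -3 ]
det(T) = -3
T⁻¹ =
[        1      -5/3 ]
[        0      -1/3 ]

For a 2×2 matrix T = [[a, b], [c, d]] with det(T) ≠ 0, T⁻¹ = (1/det(T)) * [[d, -b], [-c, a]].
det(T) = (1)*(-3) - (-5)*(0) = -3 - 0 = -3.
T⁻¹ = (1/-3) * [[-3, 5], [0, 1]].
Dividing each entry by -3 and reducing:
T⁻¹ =
[        1      -5/3 ]
[        0      -1/3 ]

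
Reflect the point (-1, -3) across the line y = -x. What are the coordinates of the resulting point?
(3, 1)

Reflection across line y = -x: (-1, -3) → (3, 1)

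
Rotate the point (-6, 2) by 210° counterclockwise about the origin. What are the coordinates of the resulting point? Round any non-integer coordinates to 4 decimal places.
(6.1962, 1.2679)

Rotation matrix R(θ) = [[cos θ, -sin θ], [sin θ, cos θ]]; for θ = 210°:
R = [[-√3/2, 1/2], [-1/2, -√3/2]]
Result: R × [-6, 2]ᵀ = [-√3/2·-6 + (1/2)·2, -1/2·-6 + (-√3/2)·2]ᵀ = (6.1962, 1.2679)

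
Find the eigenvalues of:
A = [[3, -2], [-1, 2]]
λ = 1, 4

Solve det(A - λI) = 0. For a 2×2 matrix this is λ² - (trace)λ + det = 0.
trace(A) = 3 + 2 = 5.
det(A) = (3)*(2) - (-2)*(-1) = 6 - 2 = 4.
Characteristic equation: λ² - (5)λ + (4) = 0.
Discriminant: (5)² - 4*(4) = 25 - 16 = 9.
Roots: λ = (5 ± √9) / 2 = 1, 4.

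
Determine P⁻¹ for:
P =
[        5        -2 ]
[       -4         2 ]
det(P) = 2
P⁻¹ =
[        1         1 ]
[        2       5/2 ]

For a 2×2 matrix P = [[a, b], [c, d]] with det(P) ≠ 0, P⁻¹ = (1/det(P)) * [[d, -b], [-c, a]].
det(P) = (5)*(2) - (-2)*(-4) = 10 - 8 = 2.
P⁻¹ = (1/2) * [[2, 2], [4, 5]].
Dividing each entry by 2 and reducing:
P⁻¹ =
[        1         1 ]
[        2       5/2 ]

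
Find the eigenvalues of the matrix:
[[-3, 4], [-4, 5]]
λ = 1 and λ = 1

Characteristic equation: det(A - λI) = 0
λ² - (trace)λ + (det) = 0
λ² - (2)λ + (1) = 0
λ² - 2λ + 1 = 0
Solving: λ = 1, 1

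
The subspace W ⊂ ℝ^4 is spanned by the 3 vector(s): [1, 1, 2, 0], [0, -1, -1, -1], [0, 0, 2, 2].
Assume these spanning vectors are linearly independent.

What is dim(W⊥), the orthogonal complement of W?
dim(W⊥) = 1

For any subspace W of ℝ^n, dim(W) + dim(W⊥) = n (the whole-space dimension).
Here the given 3 vectors are linearly independent, so dim(W) = 3.
Thus dim(W⊥) = n - dim(W) = 4 - 3 = 1.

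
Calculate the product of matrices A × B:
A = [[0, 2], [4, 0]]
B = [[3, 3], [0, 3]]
[[0, 6], [12, 12]]

Matrix multiplication:
C[0][0] = 0×3 + 2×0 = 0
C[0][1] = 0×3 + 2×3 = 6
C[1][0] = 4×3 + 0×0 = 12
C[1][1] = 4×3 + 0×3 = 12
Result: [[0, 6], [12, 12]]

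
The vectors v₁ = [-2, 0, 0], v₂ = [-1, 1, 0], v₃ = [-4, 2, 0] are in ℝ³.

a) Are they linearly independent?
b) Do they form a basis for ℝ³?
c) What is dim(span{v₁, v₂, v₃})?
Not independent, not a basis, dim(span) = 2

Check whether v₃ can be written as a linear combination of v₁ and v₂.
v₃ = (1)·v₁ + (2)·v₂ = [-4, 2, 0], so the three vectors are linearly dependent.
Thus they do not form a basis for ℝ³, and dim(span{v₁, v₂, v₃}) = 2 (spanned by v₁ and v₂).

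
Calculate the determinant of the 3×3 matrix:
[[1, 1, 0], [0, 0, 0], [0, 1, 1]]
0

Expansion along first row:
det = 1·det([[0,0],[1,1]]) - 1·det([[0,0],[0,1]]) + 0·det([[0,0],[0,1]])
    = 1·(0·1 - 0·1) - 1·(0·1 - 0·0) + 0·(0·1 - 0·0)
    = 1·0 - 1·0 + 0·0
    = 0 + 0 + 0 = 0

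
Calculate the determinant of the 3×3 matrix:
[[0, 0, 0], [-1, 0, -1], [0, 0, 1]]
0

Expansion along first row:
det = 0·det([[0,-1],[0,1]]) - 0·det([[-1,-1],[0,1]]) + 0·det([[-1,0],[0,0]])
    = 0·(0·1 - -1·0) - 0·(-1·1 - -1·0) + 0·(-1·0 - 0·0)
    = 0·0 - 0·-1 + 0·0
    = 0 + 0 + 0 = 0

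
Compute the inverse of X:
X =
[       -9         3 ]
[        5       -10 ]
det(X) = 75
X⁻¹ =
[    -2/15     -1/25 ]
[    -1/15     -3/25 ]

For a 2×2 matrix X = [[a, b], [c, d]] with det(X) ≠ 0, X⁻¹ = (1/det(X)) * [[d, -b], [-c, a]].
det(X) = (-9)*(-10) - (3)*(5) = 90 - 15 = 75.
X⁻¹ = (1/75) * [[-10, -3], [-5, -9]].
Dividing each entry by 75 and reducing:
X⁻¹ =
[    -2/15     -1/25 ]
[    -1/15     -3/25 ]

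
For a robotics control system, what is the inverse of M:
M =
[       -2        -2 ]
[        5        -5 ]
det(M) = 20
M⁻¹ =
[     -1/4      1/10 ]
[     -1/4     -1/10 ]

For a 2×2 matrix M = [[a, b], [c, d]] with det(M) ≠ 0, M⁻¹ = (1/det(M)) * [[d, -b], [-c, a]].
det(M) = (-2)*(-5) - (-2)*(5) = 10 + 10 = 20.
M⁻¹ = (1/20) * [[-5, 2], [-5, -2]].
Dividing each entry by 20 and reducing:
M⁻¹ =
[     -1/4      1/10 ]
[     -1/4     -1/10 ]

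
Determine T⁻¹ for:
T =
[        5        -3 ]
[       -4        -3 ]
det(T) = -27
T⁻¹ =
[      1/9      -1/9 ]
[    -4/27     -5/27 ]

For a 2×2 matrix T = [[a, b], [c, d]] with det(T) ≠ 0, T⁻¹ = (1/det(T)) * [[d, -b], [-c, a]].
det(T) = (5)*(-3) - (-3)*(-4) = -15 - 12 = -27.
T⁻¹ = (1/-27) * [[-3, 3], [4, 5]].
Dividing each entry by -27 and reducing:
T⁻¹ =
[      1/9      -1/9 ]
[    -4/27     -5/27 ]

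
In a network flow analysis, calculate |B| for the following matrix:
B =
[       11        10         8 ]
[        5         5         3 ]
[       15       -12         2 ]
det(B) = -224

Expand along row 0 (cofactor expansion): det(B) = a*(e*i - f*h) - b*(d*i - f*g) + c*(d*h - e*g), where the 3×3 is [[a, b, c], [d, e, f], [g, h, i]].
Minor M_00 = (5)*(2) - (3)*(-12) = 10 + 36 = 46.
Minor M_01 = (5)*(2) - (3)*(15) = 10 - 45 = -35.
Minor M_02 = (5)*(-12) - (5)*(15) = -60 - 75 = -135.
det(B) = (11)*(46) - (10)*(-35) + (8)*(-135) = 506 + 350 - 1080 = -224.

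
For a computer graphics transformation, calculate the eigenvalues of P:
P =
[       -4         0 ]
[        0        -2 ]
λ = -4, -2

Solve det(P - λI) = 0. For a 2×2 matrix the characteristic equation is λ² - (trace)λ + det = 0.
trace(P) = a + d = -4 - 2 = -6.
det(P) = a*d - b*c = (-4)*(-2) - (0)*(0) = 8 - 0 = 8.
Characteristic equation: λ² - (-6)λ + (8) = 0.
Discriminant = (-6)² - 4*(8) = 36 - 32 = 4.
λ = (-6 ± √4) / 2 = (-6 ± 2) / 2 = -4, -2.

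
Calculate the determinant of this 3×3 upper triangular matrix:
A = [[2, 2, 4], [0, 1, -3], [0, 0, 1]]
2

The determinant of a triangular matrix is the product of its diagonal entries (the off-diagonal entries above the diagonal do not affect it).
det(A) = (2) * (1) * (1) = 2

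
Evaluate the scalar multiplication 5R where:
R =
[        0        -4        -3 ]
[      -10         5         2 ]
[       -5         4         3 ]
5R =
[        0       -20       -15 ]
[      -50        25        10 ]
[      -25        20        15 ]

Scalar multiplication is elementwise: (5R)[i][j] = 5 * R[i][j].
  (5R)[0][0] = 5 * (0) = 0
  (5R)[0][1] = 5 * (-4) = -20
  (5R)[0][2] = 5 * (-3) = -15
  (5R)[1][0] = 5 * (-10) = -50
  (5R)[1][1] = 5 * (5) = 25
  (5R)[1][2] = 5 * (2) = 10
  (5R)[2][0] = 5 * (-5) = -25
  (5R)[2][1] = 5 * (4) = 20
  (5R)[2][2] = 5 * (3) = 15
5R =
[        0       -20       -15 ]
[      -50        25        10 ]
[      -25        20        15 ]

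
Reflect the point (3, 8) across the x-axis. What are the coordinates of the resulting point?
(3, -8)

Reflection across x-axis: (3, 8) → (3, -8)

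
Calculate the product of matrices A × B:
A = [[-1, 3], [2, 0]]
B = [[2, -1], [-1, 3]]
[[-5, 10], [4, -2]]

Matrix multiplication:
C[0][0] = -1×2 + 3×-1 = -5
C[0][1] = -1×-1 + 3×3 = 10
C[1][0] = 2×2 + 0×-1 = 4
C[1][1] = 2×-1 + 0×3 = -2
Result: [[-5, 10], [4, -2]]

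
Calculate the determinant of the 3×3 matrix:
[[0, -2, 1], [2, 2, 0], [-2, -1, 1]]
6

Expansion along first row:
det = 0·det([[2,0],[-1,1]]) - -2·det([[2,0],[-2,1]]) + 1·det([[2,2],[-2,-1]])
    = 0·(2·1 - 0·-1) - -2·(2·1 - 0·-2) + 1·(2·-1 - 2·-2)
    = 0·2 - -2·2 + 1·2
    = 0 + 4 + 2 = 6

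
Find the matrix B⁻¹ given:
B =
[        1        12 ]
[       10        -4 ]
det(B) = -124
B⁻¹ =
[     1/31      3/31 ]
[     5/62    -1/124 ]

For a 2×2 matrix B = [[a, b], [c, d]] with det(B) ≠ 0, B⁻¹ = (1/det(B)) * [[d, -b], [-c, a]].
det(B) = (1)*(-4) - (12)*(10) = -4 - 120 = -124.
B⁻¹ = (1/-124) * [[-4, -12], [-10, 1]].
Dividing each entry by -124 and reducing:
B⁻¹ =
[     1/31      3/31 ]
[     5/62    -1/124 ]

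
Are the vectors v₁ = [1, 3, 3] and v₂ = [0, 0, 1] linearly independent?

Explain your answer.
Yes, linearly independent

Two vectors are linearly dependent iff one is a scalar multiple of the other.
No single scalar k satisfies v₂ = k·v₁ (the ratios of corresponding entries disagree), so v₁ and v₂ are linearly independent.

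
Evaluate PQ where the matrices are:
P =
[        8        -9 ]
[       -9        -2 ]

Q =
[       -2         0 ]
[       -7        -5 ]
PQ =
[       47        45 ]
[       32        10 ]

Matrix multiplication: (PQ)[i][j] = sum over k of P[i][k] * Q[k][j].
  (PQ)[0][0] = (8)*(-2) + (-9)*(-7) = 47
  (PQ)[0][1] = (8)*(0) + (-9)*(-5) = 45
  (PQ)[1][0] = (-9)*(-2) + (-2)*(-7) = 32
  (PQ)[1][1] = (-9)*(0) + (-2)*(-5) = 10
PQ =
[       47        45 ]
[       32        10 ]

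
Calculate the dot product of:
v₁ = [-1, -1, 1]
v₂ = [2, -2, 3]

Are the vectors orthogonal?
3, No

The dot product is the sum of products of corresponding components.
v₁·v₂ = (-1)*(2) + (-1)*(-2) + (1)*(3) = -2 + 2 + 3 = 3.
Two vectors are orthogonal iff their dot product is 0; here the dot product is 3, so the vectors are not orthogonal.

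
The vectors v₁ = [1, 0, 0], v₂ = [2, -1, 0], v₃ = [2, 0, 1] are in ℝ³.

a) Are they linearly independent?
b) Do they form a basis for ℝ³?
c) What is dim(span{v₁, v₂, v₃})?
Yes independent, yes basis, dim = 3

Stack v₁, v₂, v₃ as rows of a 3×3 matrix.
[[1, 0, 0]; [2, -1, 0]; [2, 0, 1]] is already lower triangular with nonzero diagonal entries (1, -1, 1), so its determinant is the product of the diagonal entries, det = (1)·(-1)·(1) = -1 ≠ 0, and the rows are linearly independent.
Three linearly independent vectors in ℝ³ form a basis for ℝ³, so dim(span{v₁,v₂,v₃}) = 3.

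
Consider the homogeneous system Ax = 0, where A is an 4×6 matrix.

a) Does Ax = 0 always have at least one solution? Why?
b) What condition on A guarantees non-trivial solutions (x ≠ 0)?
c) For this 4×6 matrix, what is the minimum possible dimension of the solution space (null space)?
a) Yes, x = 0 is always a solution. b) When A has linearly dependent columns (rank < n). c) Minimum nullity = 2.

a) x = 0 satisfies A·0 = 0, so the zero vector is always a solution.
b) Non-trivial solutions exist iff the columns of A are linearly dependent, equivalently rank(A) < n (the number of columns).
c) By rank-nullity, rank(A) + nullity(A) = n = 6. Since A has only 4 rows, rank(A) ≤ 4, so nullity(A) ≥ 6 - 4 = 2.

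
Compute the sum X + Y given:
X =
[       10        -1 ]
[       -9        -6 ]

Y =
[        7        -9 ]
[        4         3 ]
X + Y =
[       17       -10 ]
[       -5        -3 ]

Matrix addition is elementwise: (X+Y)[i][j] = X[i][j] + Y[i][j].
  (X+Y)[0][0] = (10) + (7) = 17
  (X+Y)[0][1] = (-1) + (-9) = -10
  (X+Y)[1][0] = (-9) + (4) = -5
  (X+Y)[1][1] = (-6) + (3) = -3
X + Y =
[       17       -10 ]
[       -5        -3 ]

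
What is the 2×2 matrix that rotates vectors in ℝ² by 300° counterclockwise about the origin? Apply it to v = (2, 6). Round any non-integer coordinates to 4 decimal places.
R = [[1/2, √3/2], [-√3/2, 1/2]]; R·v = (6.1962, 1.2679)

A counterclockwise rotation by angle θ in ℝ² has matrix R(θ) = [[cos θ, -sin θ], [sin θ, cos θ]].
For θ = 300°: cos θ = 1/2, sin θ = -√3/2.
R(300°) = [[1/2, √3/2], [-√3/2, 1/2]].
R·v = [1/2·2 + (√3/2)·6, -√3/2·2 + 1/2·6] = (6.1962, 1.2679).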